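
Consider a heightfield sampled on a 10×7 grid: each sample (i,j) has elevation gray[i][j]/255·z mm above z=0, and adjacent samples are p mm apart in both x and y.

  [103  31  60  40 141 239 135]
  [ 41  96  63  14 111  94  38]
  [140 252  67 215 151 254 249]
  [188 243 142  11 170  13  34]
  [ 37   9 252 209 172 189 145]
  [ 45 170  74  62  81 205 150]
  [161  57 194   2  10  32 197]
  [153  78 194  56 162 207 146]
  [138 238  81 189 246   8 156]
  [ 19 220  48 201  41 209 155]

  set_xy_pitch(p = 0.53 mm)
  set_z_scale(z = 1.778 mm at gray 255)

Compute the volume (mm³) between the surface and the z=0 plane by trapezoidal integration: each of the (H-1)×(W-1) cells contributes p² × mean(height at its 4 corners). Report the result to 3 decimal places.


13.318

height_mm = gray/255 × 1.778; cell vol = 0.53² × mean(4 corners)
unit = 0.53² × 1.778 / (4×255) = 0.000489647 mm³ per gray-sum
row 0: Σ corner-gray over 6 cells = 2095  → 1.0258
row 1: Σ corner-gray over 6 cells = 3102  → 1.5189
row 2: Σ corner-gray over 6 cells = 3647  → 1.7857
row 3: Σ corner-gray over 6 cells = 3224  → 1.5786
row 4: Σ corner-gray over 6 cells = 3223  → 1.5781
row 5: Σ corner-gray over 6 cells = 2327  → 1.1394
row 6: Σ corner-gray over 6 cells = 2641  → 1.2932
row 7: Σ corner-gray over 6 cells = 3511  → 1.7192
row 8: Σ corner-gray over 6 cells = 3430  → 1.6795
Σ rows: total corner-gray = 27200  → 13.3184 mm³


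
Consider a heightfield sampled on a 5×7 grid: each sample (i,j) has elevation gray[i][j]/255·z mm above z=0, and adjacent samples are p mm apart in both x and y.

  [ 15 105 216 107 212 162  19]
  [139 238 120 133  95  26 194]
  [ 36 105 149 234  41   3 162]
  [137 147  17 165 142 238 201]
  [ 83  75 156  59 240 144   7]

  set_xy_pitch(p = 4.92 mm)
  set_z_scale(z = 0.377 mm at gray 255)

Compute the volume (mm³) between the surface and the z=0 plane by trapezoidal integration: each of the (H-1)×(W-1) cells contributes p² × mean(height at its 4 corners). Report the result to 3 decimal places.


height_mm = gray/255 × 0.377; cell vol = 4.92² × mean(4 corners)
unit = 4.92² × 0.377 / (4×255) = 0.00894688 mm³ per gray-sum
row 0: Σ corner-gray over 6 cells = 3195  → 28.5853
row 1: Σ corner-gray over 6 cells = 2819  → 25.2212
row 2: Σ corner-gray over 6 cells = 3018  → 27.0017
row 3: Σ corner-gray over 6 cells = 3194  → 28.5763
Σ rows: total corner-gray = 12226  → 109.3845 mm³

109.384


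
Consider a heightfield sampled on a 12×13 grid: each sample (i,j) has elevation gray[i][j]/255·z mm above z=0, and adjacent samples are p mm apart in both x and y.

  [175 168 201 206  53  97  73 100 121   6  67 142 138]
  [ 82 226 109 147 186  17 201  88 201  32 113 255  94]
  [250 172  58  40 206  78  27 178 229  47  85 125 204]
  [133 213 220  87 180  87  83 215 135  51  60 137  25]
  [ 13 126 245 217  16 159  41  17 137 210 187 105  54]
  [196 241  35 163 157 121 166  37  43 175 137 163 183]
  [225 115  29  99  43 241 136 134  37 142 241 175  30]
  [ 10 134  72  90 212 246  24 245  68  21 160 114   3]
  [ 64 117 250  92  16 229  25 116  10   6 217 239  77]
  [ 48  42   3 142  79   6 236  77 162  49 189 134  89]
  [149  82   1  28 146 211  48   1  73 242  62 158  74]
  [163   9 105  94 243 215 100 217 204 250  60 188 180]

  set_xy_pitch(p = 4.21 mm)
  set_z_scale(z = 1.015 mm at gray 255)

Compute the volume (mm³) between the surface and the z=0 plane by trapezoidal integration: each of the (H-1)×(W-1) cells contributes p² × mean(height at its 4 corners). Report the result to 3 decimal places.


height_mm = gray/255 × 1.015; cell vol = 4.21² × mean(4 corners)
unit = 4.21² × 1.015 / (4×255) = 0.0176372 mm³ per gray-sum
row 0: Σ corner-gray over 12 cells = 6107  → 107.7105
row 1: Σ corner-gray over 12 cells = 6270  → 110.5854
row 2: Σ corner-gray over 12 cells = 6038  → 106.4935
row 3: Σ corner-gray over 12 cells = 6081  → 107.2519
row 4: Σ corner-gray over 12 cells = 6242  → 110.0915
row 5: Σ corner-gray over 12 cells = 6294  → 111.0086
row 6: Σ corner-gray over 12 cells = 5824  → 102.7192
row 7: Σ corner-gray over 12 cells = 5560  → 98.0629
row 8: Σ corner-gray over 12 cells = 5150  → 90.8317
row 9: Σ corner-gray over 12 cells = 4702  → 82.9302
row 10: Σ corner-gray over 12 cells = 6040  → 106.5288
Σ rows: total corner-gray = 64308  → 1134.2142 mm³

1134.214


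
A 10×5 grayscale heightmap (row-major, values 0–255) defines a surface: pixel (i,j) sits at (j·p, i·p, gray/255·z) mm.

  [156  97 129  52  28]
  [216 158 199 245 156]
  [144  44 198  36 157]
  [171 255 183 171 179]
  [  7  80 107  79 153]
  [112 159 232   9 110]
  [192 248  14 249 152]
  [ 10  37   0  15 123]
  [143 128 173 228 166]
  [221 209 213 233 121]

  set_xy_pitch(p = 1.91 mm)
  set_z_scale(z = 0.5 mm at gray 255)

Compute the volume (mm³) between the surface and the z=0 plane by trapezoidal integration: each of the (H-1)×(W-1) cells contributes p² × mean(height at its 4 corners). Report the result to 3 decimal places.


height_mm = gray/255 × 0.5; cell vol = 1.91² × mean(4 corners)
unit = 1.91² × 0.5 / (4×255) = 0.00178828 mm³ per gray-sum
row 0: Σ corner-gray over 4 cells = 2316  → 4.1417
row 1: Σ corner-gray over 4 cells = 2433  → 4.3509
row 2: Σ corner-gray over 4 cells = 2425  → 4.3366
row 3: Σ corner-gray over 4 cells = 2260  → 4.0415
row 4: Σ corner-gray over 4 cells = 1714  → 3.0651
row 5: Σ corner-gray over 4 cells = 2388  → 4.2704
row 6: Σ corner-gray over 4 cells = 1603  → 2.8666
row 7: Σ corner-gray over 4 cells = 1604  → 2.8684
row 8: Σ corner-gray over 4 cells = 3019  → 5.3988
Σ rows: total corner-gray = 19762  → 35.3401 mm³

35.340


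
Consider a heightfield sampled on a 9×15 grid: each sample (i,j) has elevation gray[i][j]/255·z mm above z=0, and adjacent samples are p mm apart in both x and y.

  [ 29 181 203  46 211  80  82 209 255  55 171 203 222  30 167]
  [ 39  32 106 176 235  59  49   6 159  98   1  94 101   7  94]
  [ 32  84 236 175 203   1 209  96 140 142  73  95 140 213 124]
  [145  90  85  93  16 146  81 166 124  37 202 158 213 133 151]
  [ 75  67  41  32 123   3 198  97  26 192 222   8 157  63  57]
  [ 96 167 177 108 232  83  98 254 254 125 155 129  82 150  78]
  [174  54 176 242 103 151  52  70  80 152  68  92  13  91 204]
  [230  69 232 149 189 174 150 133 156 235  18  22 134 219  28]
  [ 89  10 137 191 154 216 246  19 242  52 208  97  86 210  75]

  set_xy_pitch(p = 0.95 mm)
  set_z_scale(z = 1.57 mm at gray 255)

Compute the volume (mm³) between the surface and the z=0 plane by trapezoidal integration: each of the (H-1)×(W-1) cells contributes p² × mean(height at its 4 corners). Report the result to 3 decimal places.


height_mm = gray/255 × 1.57; cell vol = 0.95² × mean(4 corners)
unit = 0.95² × 1.57 / (4×255) = 0.00138914 mm³ per gray-sum
row 0: Σ corner-gray over 14 cells = 6471  → 8.9891
row 1: Σ corner-gray over 14 cells = 6149  → 8.5418
row 2: Σ corner-gray over 14 cells = 7154  → 9.9379
row 3: Σ corner-gray over 14 cells = 5974  → 8.2987
row 4: Σ corner-gray over 14 cells = 6792  → 9.4351
row 5: Σ corner-gray over 14 cells = 7268  → 10.0963
row 6: Σ corner-gray over 14 cells = 7084  → 9.8407
row 7: Σ corner-gray over 14 cells = 7918  → 10.9992
Σ rows: total corner-gray = 54810  → 76.1389 mm³

76.139


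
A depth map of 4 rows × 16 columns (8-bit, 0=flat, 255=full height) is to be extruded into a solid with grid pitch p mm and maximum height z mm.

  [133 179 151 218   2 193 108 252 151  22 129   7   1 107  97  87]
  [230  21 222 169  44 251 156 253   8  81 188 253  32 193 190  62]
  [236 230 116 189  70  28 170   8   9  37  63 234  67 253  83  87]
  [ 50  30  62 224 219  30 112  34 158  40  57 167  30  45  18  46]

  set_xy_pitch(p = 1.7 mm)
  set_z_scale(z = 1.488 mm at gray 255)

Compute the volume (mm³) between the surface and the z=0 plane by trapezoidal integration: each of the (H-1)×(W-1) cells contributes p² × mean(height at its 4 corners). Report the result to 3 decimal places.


91.504

height_mm = gray/255 × 1.488; cell vol = 1.7² × mean(4 corners)
unit = 1.7² × 1.488 / (4×255) = 0.004216 mm³ per gray-sum
row 0: Σ corner-gray over 15 cells = 7868  → 33.1715
row 1: Σ corner-gray over 15 cells = 7851  → 33.0998
row 2: Σ corner-gray over 15 cells = 5985  → 25.2328
Σ rows: total corner-gray = 21704  → 91.5041 mm³


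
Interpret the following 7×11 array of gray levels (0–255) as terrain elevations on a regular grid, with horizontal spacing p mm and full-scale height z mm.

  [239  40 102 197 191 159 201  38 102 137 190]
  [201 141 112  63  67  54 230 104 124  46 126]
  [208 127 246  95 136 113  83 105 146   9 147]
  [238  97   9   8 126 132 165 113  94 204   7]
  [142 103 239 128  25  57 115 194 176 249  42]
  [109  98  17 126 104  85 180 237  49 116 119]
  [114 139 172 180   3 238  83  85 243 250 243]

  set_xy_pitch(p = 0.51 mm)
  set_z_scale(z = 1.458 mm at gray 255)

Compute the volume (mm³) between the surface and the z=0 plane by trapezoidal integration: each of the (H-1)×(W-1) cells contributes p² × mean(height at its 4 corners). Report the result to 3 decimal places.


height_mm = gray/255 × 1.458; cell vol = 0.51² × mean(4 corners)
unit = 0.51² × 1.458 / (4×255) = 0.00037179 mm³ per gray-sum
row 0: Σ corner-gray over 10 cells = 4972  → 1.8485
row 1: Σ corner-gray over 10 cells = 4684  → 1.7415
row 2: Σ corner-gray over 10 cells = 4616  → 1.7162
row 3: Σ corner-gray over 10 cells = 4897  → 1.8207
row 4: Σ corner-gray over 10 cells = 5008  → 1.8619
row 5: Σ corner-gray over 10 cells = 5395  → 2.0058
Σ rows: total corner-gray = 29572  → 10.9946 mm³

10.995


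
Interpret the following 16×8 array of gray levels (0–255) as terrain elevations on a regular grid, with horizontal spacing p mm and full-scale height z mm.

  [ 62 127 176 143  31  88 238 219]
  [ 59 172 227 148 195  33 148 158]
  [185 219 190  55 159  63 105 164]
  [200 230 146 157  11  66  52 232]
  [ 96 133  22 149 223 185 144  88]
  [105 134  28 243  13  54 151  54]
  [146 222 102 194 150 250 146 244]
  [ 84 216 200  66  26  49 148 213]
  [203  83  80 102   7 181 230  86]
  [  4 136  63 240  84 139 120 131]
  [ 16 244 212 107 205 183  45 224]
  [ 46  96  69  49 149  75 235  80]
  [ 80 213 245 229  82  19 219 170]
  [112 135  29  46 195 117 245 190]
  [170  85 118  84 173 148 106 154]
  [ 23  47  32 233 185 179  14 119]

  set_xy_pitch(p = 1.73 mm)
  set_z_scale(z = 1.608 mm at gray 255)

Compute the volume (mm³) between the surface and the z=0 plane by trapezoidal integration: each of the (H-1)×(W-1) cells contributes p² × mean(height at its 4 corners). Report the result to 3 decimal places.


263.187

height_mm = gray/255 × 1.608; cell vol = 1.73² × mean(4 corners)
unit = 1.73² × 1.608 / (4×255) = 0.00471822 mm³ per gray-sum
row 0: Σ corner-gray over 7 cells = 3950  → 18.6370
row 1: Σ corner-gray over 7 cells = 3994  → 18.8446
row 2: Σ corner-gray over 7 cells = 3687  → 17.3961
row 3: Σ corner-gray over 7 cells = 3652  → 17.2309
row 4: Σ corner-gray over 7 cells = 3301  → 15.5748
row 5: Σ corner-gray over 7 cells = 3923  → 18.5096
row 6: Σ corner-gray over 7 cells = 4225  → 19.9345
row 7: Σ corner-gray over 7 cells = 3362  → 15.8627
row 8: Σ corner-gray over 7 cells = 3354  → 15.8249
row 9: Σ corner-gray over 7 cells = 3931  → 18.5473
row 10: Σ corner-gray over 7 cells = 3704  → 17.4763
row 11: Σ corner-gray over 7 cells = 3736  → 17.6273
row 12: Σ corner-gray over 7 cells = 4100  → 19.3447
row 13: Σ corner-gray over 7 cells = 3588  → 16.9290
row 14: Σ corner-gray over 7 cells = 3274  → 15.4474
Σ rows: total corner-gray = 55781  → 263.1870 mm³


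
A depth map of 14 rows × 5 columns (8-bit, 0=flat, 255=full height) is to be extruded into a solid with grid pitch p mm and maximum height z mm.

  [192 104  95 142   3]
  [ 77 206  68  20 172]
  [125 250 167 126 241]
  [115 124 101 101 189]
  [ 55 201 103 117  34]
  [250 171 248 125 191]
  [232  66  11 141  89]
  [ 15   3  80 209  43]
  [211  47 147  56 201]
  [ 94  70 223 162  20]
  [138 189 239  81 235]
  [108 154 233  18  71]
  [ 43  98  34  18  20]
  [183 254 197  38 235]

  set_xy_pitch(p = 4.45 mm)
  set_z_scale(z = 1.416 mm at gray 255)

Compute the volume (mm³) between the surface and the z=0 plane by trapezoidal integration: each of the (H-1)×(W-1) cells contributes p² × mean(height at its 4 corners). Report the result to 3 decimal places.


710.328

height_mm = gray/255 × 1.416; cell vol = 4.45² × mean(4 corners)
unit = 4.45² × 1.416 / (4×255) = 0.0274905 mm³ per gray-sum
row 0: Σ corner-gray over 4 cells = 1714  → 47.1188
row 1: Σ corner-gray over 4 cells = 2289  → 62.9258
row 2: Σ corner-gray over 4 cells = 2408  → 66.1972
row 3: Σ corner-gray over 4 cells = 1887  → 51.8746
row 4: Σ corner-gray over 4 cells = 2460  → 67.6267
row 5: Σ corner-gray over 4 cells = 2286  → 62.8434
row 6: Σ corner-gray over 4 cells = 1399  → 38.4593
row 7: Σ corner-gray over 4 cells = 1554  → 42.7203
row 8: Σ corner-gray over 4 cells = 1936  → 53.2217
row 9: Σ corner-gray over 4 cells = 2415  → 66.3896
row 10: Σ corner-gray over 4 cells = 2380  → 65.4275
row 11: Σ corner-gray over 4 cells = 1352  → 37.1672
row 12: Σ corner-gray over 4 cells = 1759  → 48.3558
Σ rows: total corner-gray = 25839  → 710.3278 mm³


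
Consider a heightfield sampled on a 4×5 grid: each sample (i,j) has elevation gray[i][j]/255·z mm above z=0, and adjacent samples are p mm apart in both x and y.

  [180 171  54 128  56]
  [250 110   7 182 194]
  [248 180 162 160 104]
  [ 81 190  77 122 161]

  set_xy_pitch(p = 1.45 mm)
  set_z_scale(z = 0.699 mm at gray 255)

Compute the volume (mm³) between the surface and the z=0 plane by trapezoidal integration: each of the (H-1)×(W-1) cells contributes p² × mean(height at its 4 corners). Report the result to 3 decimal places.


height_mm = gray/255 × 0.699; cell vol = 1.45² × mean(4 corners)
unit = 1.45² × 0.699 / (4×255) = 0.00144083 mm³ per gray-sum
row 0: Σ corner-gray over 4 cells = 1984  → 2.8586
row 1: Σ corner-gray over 4 cells = 2398  → 3.4551
row 2: Σ corner-gray over 4 cells = 2376  → 3.4234
Σ rows: total corner-gray = 6758  → 9.7371 mm³

9.737


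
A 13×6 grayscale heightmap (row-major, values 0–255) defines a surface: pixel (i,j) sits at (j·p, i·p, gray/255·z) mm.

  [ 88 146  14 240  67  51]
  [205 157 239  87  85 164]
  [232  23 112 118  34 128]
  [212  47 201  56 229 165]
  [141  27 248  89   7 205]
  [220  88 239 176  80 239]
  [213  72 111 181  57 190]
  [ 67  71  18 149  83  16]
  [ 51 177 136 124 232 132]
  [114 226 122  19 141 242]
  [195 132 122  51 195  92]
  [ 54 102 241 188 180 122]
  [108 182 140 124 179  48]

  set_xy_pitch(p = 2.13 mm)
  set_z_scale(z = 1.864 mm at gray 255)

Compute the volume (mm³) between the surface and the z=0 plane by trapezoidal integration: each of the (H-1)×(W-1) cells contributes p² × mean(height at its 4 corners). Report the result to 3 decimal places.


height_mm = gray/255 × 1.864; cell vol = 2.13² × mean(4 corners)
unit = 2.13² × 1.864 / (4×255) = 0.00829096 mm³ per gray-sum
row 0: Σ corner-gray over 5 cells = 2578  → 21.3741
row 1: Σ corner-gray over 5 cells = 2439  → 20.2217
row 2: Σ corner-gray over 5 cells = 2377  → 19.7076
row 3: Σ corner-gray over 5 cells = 2531  → 20.9844
row 4: Σ corner-gray over 5 cells = 2713  → 22.4934
row 5: Σ corner-gray over 5 cells = 2870  → 23.7951
row 6: Σ corner-gray over 5 cells = 1970  → 16.3332
row 7: Σ corner-gray over 5 cells = 2246  → 18.6215
row 8: Σ corner-gray over 5 cells = 2893  → 23.9858
row 9: Σ corner-gray over 5 cells = 2659  → 22.0457
row 10: Σ corner-gray over 5 cells = 2885  → 23.9194
row 11: Σ corner-gray over 5 cells = 3004  → 24.9061
Σ rows: total corner-gray = 31165  → 258.3878 mm³

258.388


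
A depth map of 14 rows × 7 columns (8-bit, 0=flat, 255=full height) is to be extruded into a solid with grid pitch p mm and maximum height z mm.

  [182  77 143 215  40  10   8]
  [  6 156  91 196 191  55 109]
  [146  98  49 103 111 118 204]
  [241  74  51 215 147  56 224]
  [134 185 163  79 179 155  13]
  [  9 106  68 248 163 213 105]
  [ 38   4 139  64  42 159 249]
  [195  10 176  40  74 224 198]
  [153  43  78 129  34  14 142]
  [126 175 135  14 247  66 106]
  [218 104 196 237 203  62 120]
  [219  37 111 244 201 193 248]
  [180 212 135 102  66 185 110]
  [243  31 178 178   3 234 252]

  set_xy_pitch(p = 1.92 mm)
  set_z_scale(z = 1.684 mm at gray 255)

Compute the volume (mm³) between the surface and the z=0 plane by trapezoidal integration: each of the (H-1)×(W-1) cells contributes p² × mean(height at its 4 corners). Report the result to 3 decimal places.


240.946

height_mm = gray/255 × 1.684; cell vol = 1.92² × mean(4 corners)
unit = 1.92² × 1.684 / (4×255) = 0.00608617 mm³ per gray-sum
row 0: Σ corner-gray over 6 cells = 2653  → 16.1466
row 1: Σ corner-gray over 6 cells = 2801  → 17.0474
row 2: Σ corner-gray over 6 cells = 2859  → 17.4004
row 3: Σ corner-gray over 6 cells = 3220  → 19.5975
row 4: Σ corner-gray over 6 cells = 3379  → 20.5652
row 5: Σ corner-gray over 6 cells = 2813  → 17.1204
row 6: Σ corner-gray over 6 cells = 2544  → 15.4832
row 7: Σ corner-gray over 6 cells = 2332  → 14.1930
row 8: Σ corner-gray over 6 cells = 2397  → 14.5886
row 9: Σ corner-gray over 6 cells = 3448  → 20.9851
row 10: Σ corner-gray over 6 cells = 3981  → 24.2291
row 11: Σ corner-gray over 6 cells = 3729  → 22.6953
row 12: Σ corner-gray over 6 cells = 3433  → 20.8938
Σ rows: total corner-gray = 39589  → 240.9455 mm³


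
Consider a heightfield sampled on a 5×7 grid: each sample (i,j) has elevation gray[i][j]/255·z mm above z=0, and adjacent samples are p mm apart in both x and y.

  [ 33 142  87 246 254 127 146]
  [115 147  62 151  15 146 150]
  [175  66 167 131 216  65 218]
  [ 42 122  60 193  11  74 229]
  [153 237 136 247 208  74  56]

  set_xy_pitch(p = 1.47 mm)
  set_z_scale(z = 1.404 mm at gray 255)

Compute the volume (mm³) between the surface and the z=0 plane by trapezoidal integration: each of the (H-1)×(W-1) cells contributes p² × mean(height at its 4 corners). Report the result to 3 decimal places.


36.484

height_mm = gray/255 × 1.404; cell vol = 1.47² × mean(4 corners)
unit = 1.47² × 1.404 / (4×255) = 0.00297442 mm³ per gray-sum
row 0: Σ corner-gray over 6 cells = 3198  → 9.5122
row 1: Σ corner-gray over 6 cells = 2990  → 8.8935
row 2: Σ corner-gray over 6 cells = 2874  → 8.5485
row 3: Σ corner-gray over 6 cells = 3204  → 9.5300
Σ rows: total corner-gray = 12266  → 36.4842 mm³


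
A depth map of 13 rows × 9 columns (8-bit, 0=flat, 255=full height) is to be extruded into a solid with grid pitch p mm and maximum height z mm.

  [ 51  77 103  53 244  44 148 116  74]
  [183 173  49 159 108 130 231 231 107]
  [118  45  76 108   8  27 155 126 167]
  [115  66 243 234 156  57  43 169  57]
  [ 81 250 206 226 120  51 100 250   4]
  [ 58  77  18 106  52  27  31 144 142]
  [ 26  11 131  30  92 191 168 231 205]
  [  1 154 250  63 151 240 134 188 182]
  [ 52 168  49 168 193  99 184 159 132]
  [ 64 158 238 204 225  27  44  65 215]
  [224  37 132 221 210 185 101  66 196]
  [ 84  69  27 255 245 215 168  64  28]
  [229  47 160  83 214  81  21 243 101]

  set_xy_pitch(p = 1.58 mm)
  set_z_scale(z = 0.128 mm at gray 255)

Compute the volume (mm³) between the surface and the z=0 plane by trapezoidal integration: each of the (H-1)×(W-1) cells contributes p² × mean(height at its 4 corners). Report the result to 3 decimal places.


15.555

height_mm = gray/255 × 0.128; cell vol = 1.58² × mean(4 corners)
unit = 1.58² × 0.128 / (4×255) = 0.000313274 mm³ per gray-sum
row 0: Σ corner-gray over 8 cells = 4147  → 1.2991
row 1: Σ corner-gray over 8 cells = 3827  → 1.1989
row 2: Σ corner-gray over 8 cells = 3483  → 1.0911
row 3: Σ corner-gray over 8 cells = 4599  → 1.4407
row 4: Σ corner-gray over 8 cells = 3601  → 1.1281
row 5: Σ corner-gray over 8 cells = 3049  → 0.9552
row 6: Σ corner-gray over 8 cells = 4482  → 1.4041
row 7: Σ corner-gray over 8 cells = 4767  → 1.4934
row 8: Σ corner-gray over 8 cells = 4425  → 1.3862
row 9: Σ corner-gray over 8 cells = 4525  → 1.4176
row 10: Σ corner-gray over 8 cells = 4522  → 1.4166
row 11: Σ corner-gray over 8 cells = 4226  → 1.3239
Σ rows: total corner-gray = 49653  → 15.5550 mm³


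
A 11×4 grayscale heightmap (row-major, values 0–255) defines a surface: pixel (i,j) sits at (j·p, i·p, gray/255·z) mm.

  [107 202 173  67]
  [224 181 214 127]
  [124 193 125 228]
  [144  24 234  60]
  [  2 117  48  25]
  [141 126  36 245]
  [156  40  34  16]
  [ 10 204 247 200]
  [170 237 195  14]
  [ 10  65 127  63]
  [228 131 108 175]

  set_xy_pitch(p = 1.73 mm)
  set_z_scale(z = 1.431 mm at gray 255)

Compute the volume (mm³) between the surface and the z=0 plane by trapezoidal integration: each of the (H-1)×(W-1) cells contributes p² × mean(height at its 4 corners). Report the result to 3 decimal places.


height_mm = gray/255 × 1.431; cell vol = 1.73² × mean(4 corners)
unit = 1.73² × 1.431 / (4×255) = 0.00419886 mm³ per gray-sum
row 0: Σ corner-gray over 3 cells = 2065  → 8.6707
row 1: Σ corner-gray over 3 cells = 2129  → 8.9394
row 2: Σ corner-gray over 3 cells = 1708  → 7.1717
row 3: Σ corner-gray over 3 cells = 1077  → 4.5222
row 4: Σ corner-gray over 3 cells = 1067  → 4.4802
row 5: Σ corner-gray over 3 cells = 1030  → 4.3248
row 6: Σ corner-gray over 3 cells = 1432  → 6.0128
row 7: Σ corner-gray over 3 cells = 2160  → 9.0695
row 8: Σ corner-gray over 3 cells = 1505  → 6.3193
row 9: Σ corner-gray over 3 cells = 1338  → 5.6181
Σ rows: total corner-gray = 15511  → 65.1286 mm³

65.129


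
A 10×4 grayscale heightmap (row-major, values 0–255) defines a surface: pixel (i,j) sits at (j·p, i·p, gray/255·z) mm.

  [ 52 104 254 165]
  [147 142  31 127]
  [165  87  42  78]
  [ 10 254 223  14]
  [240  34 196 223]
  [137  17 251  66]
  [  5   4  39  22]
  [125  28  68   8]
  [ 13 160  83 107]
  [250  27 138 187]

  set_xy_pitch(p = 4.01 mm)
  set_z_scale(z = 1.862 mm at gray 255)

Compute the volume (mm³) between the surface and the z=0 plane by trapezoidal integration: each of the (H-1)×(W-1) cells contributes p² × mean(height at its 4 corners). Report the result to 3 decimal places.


height_mm = gray/255 × 1.862; cell vol = 4.01² × mean(4 corners)
unit = 4.01² × 1.862 / (4×255) = 0.0293541 mm³ per gray-sum
row 0: Σ corner-gray over 3 cells = 1553  → 45.5869
row 1: Σ corner-gray over 3 cells = 1121  → 32.9059
row 2: Σ corner-gray over 3 cells = 1479  → 43.4147
row 3: Σ corner-gray over 3 cells = 1901  → 55.8021
row 4: Σ corner-gray over 3 cells = 1662  → 48.7865
row 5: Σ corner-gray over 3 cells = 852  → 25.0097
row 6: Σ corner-gray over 3 cells = 438  → 12.8571
row 7: Σ corner-gray over 3 cells = 931  → 27.3286
row 8: Σ corner-gray over 3 cells = 1373  → 40.3031
Σ rows: total corner-gray = 11310  → 331.9945 mm³

331.994


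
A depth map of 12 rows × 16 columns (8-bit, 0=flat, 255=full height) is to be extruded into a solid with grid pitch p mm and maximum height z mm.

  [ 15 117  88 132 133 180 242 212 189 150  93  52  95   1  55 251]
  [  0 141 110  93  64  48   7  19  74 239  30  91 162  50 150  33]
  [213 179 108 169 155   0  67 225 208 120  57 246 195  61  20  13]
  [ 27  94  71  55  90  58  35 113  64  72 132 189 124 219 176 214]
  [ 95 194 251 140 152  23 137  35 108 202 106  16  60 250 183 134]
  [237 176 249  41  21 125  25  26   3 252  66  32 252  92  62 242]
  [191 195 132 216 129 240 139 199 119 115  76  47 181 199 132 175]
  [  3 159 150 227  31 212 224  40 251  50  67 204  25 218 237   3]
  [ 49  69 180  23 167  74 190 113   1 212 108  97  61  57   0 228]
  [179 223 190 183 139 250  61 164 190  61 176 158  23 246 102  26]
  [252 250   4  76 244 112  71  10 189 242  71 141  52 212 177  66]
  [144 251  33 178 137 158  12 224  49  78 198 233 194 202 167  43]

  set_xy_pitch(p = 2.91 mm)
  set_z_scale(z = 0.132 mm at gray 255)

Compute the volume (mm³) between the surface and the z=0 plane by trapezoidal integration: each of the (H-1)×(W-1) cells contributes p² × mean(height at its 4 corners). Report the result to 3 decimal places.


90.614

height_mm = gray/255 × 0.132; cell vol = 2.91² × mean(4 corners)
unit = 2.91² × 0.132 / (4×255) = 0.00109587 mm³ per gray-sum
row 0: Σ corner-gray over 15 cells = 6333  → 6.9402
row 1: Σ corner-gray over 15 cells = 6435  → 7.0519
row 2: Σ corner-gray over 15 cells = 7071  → 7.7489
row 3: Σ corner-gray over 15 cells = 7168  → 7.8552
row 4: Σ corner-gray over 15 cells = 7266  → 7.9626
row 5: Σ corner-gray over 15 cells = 7927  → 8.6870
row 6: Σ corner-gray over 15 cells = 8800  → 9.6437
row 7: Σ corner-gray over 15 cells = 7177  → 7.8651
row 8: Σ corner-gray over 15 cells = 7518  → 8.2388
row 9: Σ corner-gray over 15 cells = 8557  → 9.3774
row 10: Σ corner-gray over 15 cells = 8435  → 9.2437
Σ rows: total corner-gray = 82687  → 90.6143 mm³


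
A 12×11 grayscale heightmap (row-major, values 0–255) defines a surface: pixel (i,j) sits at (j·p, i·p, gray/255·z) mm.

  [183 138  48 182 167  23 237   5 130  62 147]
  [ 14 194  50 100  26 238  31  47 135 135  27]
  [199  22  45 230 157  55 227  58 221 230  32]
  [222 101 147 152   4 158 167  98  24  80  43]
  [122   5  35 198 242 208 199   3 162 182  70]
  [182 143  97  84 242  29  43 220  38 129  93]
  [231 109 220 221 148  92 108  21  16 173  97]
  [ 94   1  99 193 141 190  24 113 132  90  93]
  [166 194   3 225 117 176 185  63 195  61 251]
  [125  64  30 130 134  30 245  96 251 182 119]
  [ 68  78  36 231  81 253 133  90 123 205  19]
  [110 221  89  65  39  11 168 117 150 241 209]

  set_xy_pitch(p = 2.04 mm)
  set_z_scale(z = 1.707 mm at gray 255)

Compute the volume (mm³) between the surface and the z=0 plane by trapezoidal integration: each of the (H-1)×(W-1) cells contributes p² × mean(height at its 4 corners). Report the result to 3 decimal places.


height_mm = gray/255 × 1.707; cell vol = 2.04² × mean(4 corners)
unit = 2.04² × 1.707 / (4×255) = 0.00696456 mm³ per gray-sum
row 0: Σ corner-gray over 10 cells = 4267  → 29.7178
row 1: Σ corner-gray over 10 cells = 4674  → 32.5524
row 2: Σ corner-gray over 10 cells = 4848  → 33.7642
row 3: Σ corner-gray over 10 cells = 4787  → 33.3393
row 4: Σ corner-gray over 10 cells = 4985  → 34.7183
row 5: Σ corner-gray over 10 cells = 4869  → 33.9104
row 6: Σ corner-gray over 10 cells = 4697  → 32.7125
row 7: Σ corner-gray over 10 cells = 5008  → 34.8785
row 8: Σ corner-gray over 10 cells = 5423  → 37.7688
row 9: Σ corner-gray over 10 cells = 5115  → 35.6237
row 10: Σ corner-gray over 10 cells = 5068  → 35.2964
Σ rows: total corner-gray = 53741  → 374.2824 mm³

374.282


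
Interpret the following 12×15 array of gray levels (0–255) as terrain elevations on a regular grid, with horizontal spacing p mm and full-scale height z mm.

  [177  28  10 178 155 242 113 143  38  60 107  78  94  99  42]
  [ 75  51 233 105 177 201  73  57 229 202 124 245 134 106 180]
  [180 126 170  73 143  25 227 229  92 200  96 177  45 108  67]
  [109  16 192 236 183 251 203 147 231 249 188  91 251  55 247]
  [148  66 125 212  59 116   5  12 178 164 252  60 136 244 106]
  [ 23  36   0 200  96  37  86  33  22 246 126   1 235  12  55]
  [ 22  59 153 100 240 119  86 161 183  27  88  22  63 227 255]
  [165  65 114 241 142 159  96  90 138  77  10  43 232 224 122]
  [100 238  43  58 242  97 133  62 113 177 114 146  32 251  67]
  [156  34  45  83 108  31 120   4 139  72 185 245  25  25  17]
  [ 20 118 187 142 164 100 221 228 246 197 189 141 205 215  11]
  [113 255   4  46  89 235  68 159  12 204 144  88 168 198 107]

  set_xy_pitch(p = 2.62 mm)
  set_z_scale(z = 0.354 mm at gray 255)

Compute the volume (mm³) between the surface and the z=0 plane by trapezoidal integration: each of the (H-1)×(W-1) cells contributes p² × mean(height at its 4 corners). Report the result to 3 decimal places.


187.860

height_mm = gray/255 × 0.354; cell vol = 2.62² × mean(4 corners)
unit = 2.62² × 0.354 / (4×255) = 0.00238235 mm³ per gray-sum
row 0: Σ corner-gray over 14 cells = 7038  → 16.7670
row 1: Σ corner-gray over 14 cells = 7798  → 18.5776
row 2: Σ corner-gray over 14 cells = 8611  → 20.5144
row 3: Σ corner-gray over 14 cells = 8454  → 20.1404
row 4: Σ corner-gray over 14 cells = 5850  → 13.9368
row 5: Σ corner-gray over 14 cells = 5671  → 13.5103
row 6: Σ corner-gray over 14 cells = 6882  → 16.3953
row 7: Σ corner-gray over 14 cells = 7128  → 16.9814
row 8: Σ corner-gray over 14 cells = 5984  → 14.2560
row 9: Σ corner-gray over 14 cells = 7142  → 17.0147
row 10: Σ corner-gray over 14 cells = 8297  → 19.7664
Σ rows: total corner-gray = 78855  → 187.8603 mm³


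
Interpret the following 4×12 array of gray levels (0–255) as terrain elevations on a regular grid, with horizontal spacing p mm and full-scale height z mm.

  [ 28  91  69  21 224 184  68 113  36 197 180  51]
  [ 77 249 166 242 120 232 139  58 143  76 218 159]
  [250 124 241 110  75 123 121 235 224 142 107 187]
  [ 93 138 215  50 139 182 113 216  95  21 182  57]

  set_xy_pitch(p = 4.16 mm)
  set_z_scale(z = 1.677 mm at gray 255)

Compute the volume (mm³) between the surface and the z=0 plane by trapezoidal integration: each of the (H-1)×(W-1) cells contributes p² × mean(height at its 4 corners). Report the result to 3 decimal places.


height_mm = gray/255 × 1.677; cell vol = 4.16² × mean(4 corners)
unit = 4.16² × 1.677 / (4×255) = 0.0284524 mm³ per gray-sum
row 0: Σ corner-gray over 11 cells = 5967  → 169.7757
row 1: Σ corner-gray over 11 cells = 6963  → 198.1144
row 2: Σ corner-gray over 11 cells = 6293  → 179.0512
Σ rows: total corner-gray = 19223  → 546.9413 mm³

546.941


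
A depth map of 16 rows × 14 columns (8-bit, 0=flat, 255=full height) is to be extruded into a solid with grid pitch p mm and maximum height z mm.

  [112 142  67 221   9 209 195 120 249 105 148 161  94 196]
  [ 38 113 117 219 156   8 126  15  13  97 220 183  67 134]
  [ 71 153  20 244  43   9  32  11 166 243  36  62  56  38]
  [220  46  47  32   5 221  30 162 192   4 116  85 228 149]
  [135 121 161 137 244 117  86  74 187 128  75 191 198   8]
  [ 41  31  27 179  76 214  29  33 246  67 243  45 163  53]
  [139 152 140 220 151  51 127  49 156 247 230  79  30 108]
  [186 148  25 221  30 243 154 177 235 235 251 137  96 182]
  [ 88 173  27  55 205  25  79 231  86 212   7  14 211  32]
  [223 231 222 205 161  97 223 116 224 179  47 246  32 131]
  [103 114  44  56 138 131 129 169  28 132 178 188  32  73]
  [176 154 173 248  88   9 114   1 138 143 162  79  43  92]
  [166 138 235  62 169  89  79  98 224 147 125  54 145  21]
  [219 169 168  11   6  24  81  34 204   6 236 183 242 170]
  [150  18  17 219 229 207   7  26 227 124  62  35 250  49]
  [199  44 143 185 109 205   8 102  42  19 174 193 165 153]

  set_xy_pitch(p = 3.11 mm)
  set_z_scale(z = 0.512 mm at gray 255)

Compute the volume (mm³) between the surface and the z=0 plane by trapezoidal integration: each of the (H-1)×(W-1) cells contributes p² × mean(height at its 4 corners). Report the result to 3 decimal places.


464.120

height_mm = gray/255 × 0.512; cell vol = 3.11² × mean(4 corners)
unit = 3.11² × 0.512 / (4×255) = 0.00485501 mm³ per gray-sum
row 0: Σ corner-gray over 13 cells = 6588  → 31.9848
row 1: Σ corner-gray over 13 cells = 5099  → 24.7557
row 2: Σ corner-gray over 13 cells = 4964  → 24.1003
row 3: Σ corner-gray over 13 cells = 6286  → 30.5186
row 4: Σ corner-gray over 13 cells = 6381  → 30.9799
row 5: Σ corner-gray over 13 cells = 6311  → 30.6400
row 6: Σ corner-gray over 13 cells = 7783  → 37.7866
row 7: Σ corner-gray over 13 cells = 7042  → 34.1890
row 8: Σ corner-gray over 13 cells = 7090  → 34.4221
row 9: Σ corner-gray over 13 cells = 7174  → 34.8299
row 10: Σ corner-gray over 13 cells = 5826  → 28.2853
row 11: Σ corner-gray over 13 cells = 6289  → 30.5332
row 12: Σ corner-gray over 13 cells = 6434  → 31.2372
row 13: Σ corner-gray over 13 cells = 6158  → 29.8972
row 14: Σ corner-gray over 13 cells = 6171  → 29.9603
Σ rows: total corner-gray = 95596  → 464.1200 mm³


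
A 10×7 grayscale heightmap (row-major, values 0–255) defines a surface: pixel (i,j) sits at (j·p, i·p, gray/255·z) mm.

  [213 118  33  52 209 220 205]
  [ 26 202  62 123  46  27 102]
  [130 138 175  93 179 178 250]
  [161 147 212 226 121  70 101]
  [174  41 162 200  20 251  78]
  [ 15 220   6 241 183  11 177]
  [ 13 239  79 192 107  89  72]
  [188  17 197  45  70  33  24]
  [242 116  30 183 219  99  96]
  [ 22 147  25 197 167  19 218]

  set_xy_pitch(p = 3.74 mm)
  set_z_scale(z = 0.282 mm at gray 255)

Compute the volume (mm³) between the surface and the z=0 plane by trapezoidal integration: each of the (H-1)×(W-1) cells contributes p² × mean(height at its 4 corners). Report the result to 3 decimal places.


height_mm = gray/255 × 0.282; cell vol = 3.74² × mean(4 corners)
unit = 3.74² × 0.282 / (4×255) = 0.00386716 mm³ per gray-sum
row 0: Σ corner-gray over 6 cells = 2730  → 10.5573
row 1: Σ corner-gray over 6 cells = 2954  → 11.4236
row 2: Σ corner-gray over 6 cells = 3720  → 14.3858
row 3: Σ corner-gray over 6 cells = 3414  → 13.2025
row 4: Σ corner-gray over 6 cells = 3114  → 12.0423
row 5: Σ corner-gray over 6 cells = 3011  → 11.6440
row 6: Σ corner-gray over 6 cells = 2433  → 9.4088
row 7: Σ corner-gray over 6 cells = 2568  → 9.9309
row 8: Σ corner-gray over 6 cells = 2982  → 11.5319
Σ rows: total corner-gray = 26926  → 104.1272 mm³

104.127


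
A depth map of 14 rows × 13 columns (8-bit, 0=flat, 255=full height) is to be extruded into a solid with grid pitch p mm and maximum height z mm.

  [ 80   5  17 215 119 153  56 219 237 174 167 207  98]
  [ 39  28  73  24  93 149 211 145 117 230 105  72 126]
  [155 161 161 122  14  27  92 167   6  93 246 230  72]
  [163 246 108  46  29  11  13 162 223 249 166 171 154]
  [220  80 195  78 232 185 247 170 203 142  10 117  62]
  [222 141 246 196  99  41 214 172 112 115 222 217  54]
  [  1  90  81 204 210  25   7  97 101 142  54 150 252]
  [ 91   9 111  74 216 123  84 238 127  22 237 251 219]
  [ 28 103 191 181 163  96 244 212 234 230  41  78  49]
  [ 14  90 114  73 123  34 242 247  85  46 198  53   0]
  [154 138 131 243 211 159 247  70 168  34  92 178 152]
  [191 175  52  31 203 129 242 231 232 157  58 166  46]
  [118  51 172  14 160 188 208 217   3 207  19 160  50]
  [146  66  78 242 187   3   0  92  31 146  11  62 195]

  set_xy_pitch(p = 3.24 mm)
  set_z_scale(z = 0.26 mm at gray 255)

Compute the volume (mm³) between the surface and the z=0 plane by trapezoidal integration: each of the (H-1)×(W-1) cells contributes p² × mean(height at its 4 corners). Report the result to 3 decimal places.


height_mm = gray/255 × 0.26; cell vol = 3.24² × mean(4 corners)
unit = 3.24² × 0.26 / (4×255) = 0.00267586 mm³ per gray-sum
row 0: Σ corner-gray over 12 cells = 5975  → 15.9883
row 1: Σ corner-gray over 12 cells = 5524  → 14.7814
row 2: Σ corner-gray over 12 cells = 6030  → 16.1354
row 3: Σ corner-gray over 12 cells = 6765  → 18.1022
row 4: Σ corner-gray over 12 cells = 7426  → 19.8709
row 5: Σ corner-gray over 12 cells = 6401  → 17.1282
row 6: Σ corner-gray over 12 cells = 5869  → 15.7046
row 7: Σ corner-gray over 12 cells = 6917  → 18.5089
row 8: Σ corner-gray over 12 cells = 6247  → 16.7161
row 9: Σ corner-gray over 12 cells = 6272  → 16.7830
row 10: Σ corner-gray over 12 cells = 7237  → 19.3652
row 11: Σ corner-gray over 12 cells = 6555  → 17.5403
row 12: Σ corner-gray over 12 cells = 5143  → 13.7619
Σ rows: total corner-gray = 82361  → 220.3864 mm³

220.386


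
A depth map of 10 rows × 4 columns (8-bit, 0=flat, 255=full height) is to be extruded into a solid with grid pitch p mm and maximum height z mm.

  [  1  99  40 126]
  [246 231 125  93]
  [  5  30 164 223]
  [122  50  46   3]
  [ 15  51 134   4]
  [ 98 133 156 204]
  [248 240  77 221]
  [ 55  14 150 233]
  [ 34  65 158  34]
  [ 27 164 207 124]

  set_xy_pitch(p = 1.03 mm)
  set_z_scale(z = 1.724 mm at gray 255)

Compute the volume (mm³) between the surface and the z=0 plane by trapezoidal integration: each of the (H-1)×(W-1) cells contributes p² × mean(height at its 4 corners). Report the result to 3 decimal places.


height_mm = gray/255 × 1.724; cell vol = 1.03² × mean(4 corners)
unit = 1.03² × 1.724 / (4×255) = 0.00179313 mm³ per gray-sum
row 0: Σ corner-gray over 3 cells = 1456  → 2.6108
row 1: Σ corner-gray over 3 cells = 1667  → 2.9891
row 2: Σ corner-gray over 3 cells = 933  → 1.6730
row 3: Σ corner-gray over 3 cells = 706  → 1.2659
row 4: Σ corner-gray over 3 cells = 1269  → 2.2755
row 5: Σ corner-gray over 3 cells = 1983  → 3.5558
row 6: Σ corner-gray over 3 cells = 1719  → 3.0824
row 7: Σ corner-gray over 3 cells = 1130  → 2.0262
row 8: Σ corner-gray over 3 cells = 1407  → 2.5229
Σ rows: total corner-gray = 12270  → 22.0017 mm³

22.002


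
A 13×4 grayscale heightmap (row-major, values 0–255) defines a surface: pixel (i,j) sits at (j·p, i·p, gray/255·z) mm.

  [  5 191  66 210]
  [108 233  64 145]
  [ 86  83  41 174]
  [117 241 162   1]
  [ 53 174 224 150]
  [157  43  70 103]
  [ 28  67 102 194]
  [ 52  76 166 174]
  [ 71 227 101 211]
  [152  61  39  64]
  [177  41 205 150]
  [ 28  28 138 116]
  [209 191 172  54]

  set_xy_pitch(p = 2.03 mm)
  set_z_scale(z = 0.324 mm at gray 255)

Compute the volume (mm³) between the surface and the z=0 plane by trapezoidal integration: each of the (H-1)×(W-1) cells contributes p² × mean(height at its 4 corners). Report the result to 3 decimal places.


height_mm = gray/255 × 0.324; cell vol = 2.03² × mean(4 corners)
unit = 2.03² × 0.324 / (4×255) = 0.00130899 mm³ per gray-sum
row 0: Σ corner-gray over 3 cells = 1576  → 2.0630
row 1: Σ corner-gray over 3 cells = 1355  → 1.7737
row 2: Σ corner-gray over 3 cells = 1432  → 1.8745
row 3: Σ corner-gray over 3 cells = 1923  → 2.5172
row 4: Σ corner-gray over 3 cells = 1485  → 1.9439
row 5: Σ corner-gray over 3 cells = 1046  → 1.3692
row 6: Σ corner-gray over 3 cells = 1270  → 1.6624
row 7: Σ corner-gray over 3 cells = 1648  → 2.1572
row 8: Σ corner-gray over 3 cells = 1354  → 1.7724
row 9: Σ corner-gray over 3 cells = 1235  → 1.6166
row 10: Σ corner-gray over 3 cells = 1295  → 1.6951
row 11: Σ corner-gray over 3 cells = 1465  → 1.9177
Σ rows: total corner-gray = 17084  → 22.3628 mm³

22.363


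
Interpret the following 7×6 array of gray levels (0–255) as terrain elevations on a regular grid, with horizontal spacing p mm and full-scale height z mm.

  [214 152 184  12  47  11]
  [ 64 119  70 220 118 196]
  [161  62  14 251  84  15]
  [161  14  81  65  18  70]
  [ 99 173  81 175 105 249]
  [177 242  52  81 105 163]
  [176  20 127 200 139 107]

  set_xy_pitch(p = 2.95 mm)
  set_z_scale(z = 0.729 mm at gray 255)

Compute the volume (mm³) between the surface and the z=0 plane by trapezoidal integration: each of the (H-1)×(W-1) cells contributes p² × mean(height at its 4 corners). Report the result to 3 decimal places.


height_mm = gray/255 × 0.729; cell vol = 2.95² × mean(4 corners)
unit = 2.95² × 0.729 / (4×255) = 0.00621973 mm³ per gray-sum
row 0: Σ corner-gray over 5 cells = 2329  → 14.4857
row 1: Σ corner-gray over 5 cells = 2312  → 14.3800
row 2: Σ corner-gray over 5 cells = 1585  → 9.8583
row 3: Σ corner-gray over 5 cells = 2003  → 12.4581
row 4: Σ corner-gray over 5 cells = 2716  → 16.8928
row 5: Σ corner-gray over 5 cells = 2555  → 15.8914
Σ rows: total corner-gray = 13500  → 83.9663 mm³

83.966


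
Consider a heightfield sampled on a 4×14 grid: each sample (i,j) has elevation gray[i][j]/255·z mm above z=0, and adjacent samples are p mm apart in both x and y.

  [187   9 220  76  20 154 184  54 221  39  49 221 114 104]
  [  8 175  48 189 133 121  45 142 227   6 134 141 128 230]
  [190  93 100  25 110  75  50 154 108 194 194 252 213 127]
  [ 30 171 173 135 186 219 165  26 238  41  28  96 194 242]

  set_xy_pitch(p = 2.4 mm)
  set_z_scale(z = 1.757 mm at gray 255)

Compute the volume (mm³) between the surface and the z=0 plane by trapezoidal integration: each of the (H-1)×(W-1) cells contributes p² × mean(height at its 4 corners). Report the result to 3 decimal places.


198.110

height_mm = gray/255 × 1.757; cell vol = 2.4² × mean(4 corners)
unit = 2.4² × 1.757 / (4×255) = 0.00992188 mm³ per gray-sum
row 0: Σ corner-gray over 13 cells = 6229  → 61.8034
row 1: Σ corner-gray over 13 cells = 6669  → 66.1690
row 2: Σ corner-gray over 13 cells = 7069  → 70.1378
Σ rows: total corner-gray = 19967  → 198.1102 mm³
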